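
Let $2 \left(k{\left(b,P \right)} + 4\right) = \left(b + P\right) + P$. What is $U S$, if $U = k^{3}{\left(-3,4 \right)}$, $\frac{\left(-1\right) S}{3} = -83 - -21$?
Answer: $- \frac{2511}{4} \approx -627.75$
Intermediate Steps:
$k{\left(b,P \right)} = -4 + P + \frac{b}{2}$ ($k{\left(b,P \right)} = -4 + \frac{\left(b + P\right) + P}{2} = -4 + \frac{\left(P + b\right) + P}{2} = -4 + \frac{b + 2 P}{2} = -4 + \left(P + \frac{b}{2}\right) = -4 + P + \frac{b}{2}$)
$S = 186$ ($S = - 3 \left(-83 - -21\right) = - 3 \left(-83 + 21\right) = \left(-3\right) \left(-62\right) = 186$)
$U = - \frac{27}{8}$ ($U = \left(-4 + 4 + \frac{1}{2} \left(-3\right)\right)^{3} = \left(-4 + 4 - \frac{3}{2}\right)^{3} = \left(- \frac{3}{2}\right)^{3} = - \frac{27}{8} \approx -3.375$)
$U S = \left(- \frac{27}{8}\right) 186 = - \frac{2511}{4}$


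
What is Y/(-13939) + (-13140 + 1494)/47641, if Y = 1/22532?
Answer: -3657700587649/14962777900268 ≈ -0.24445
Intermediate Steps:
Y = 1/22532 ≈ 4.4381e-5
Y/(-13939) + (-13140 + 1494)/47641 = (1/22532)/(-13939) + (-13140 + 1494)/47641 = (1/22532)*(-1/13939) - 11646*1/47641 = -1/314073548 - 11646/47641 = -3657700587649/14962777900268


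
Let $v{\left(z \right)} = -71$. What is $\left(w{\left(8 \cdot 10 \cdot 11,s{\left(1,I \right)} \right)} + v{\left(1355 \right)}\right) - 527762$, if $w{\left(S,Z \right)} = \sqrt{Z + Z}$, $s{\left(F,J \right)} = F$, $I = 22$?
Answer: $-527833 + \sqrt{2} \approx -5.2783 \cdot 10^{5}$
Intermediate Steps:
$w{\left(S,Z \right)} = \sqrt{2} \sqrt{Z}$ ($w{\left(S,Z \right)} = \sqrt{2 Z} = \sqrt{2} \sqrt{Z}$)
$\left(w{\left(8 \cdot 10 \cdot 11,s{\left(1,I \right)} \right)} + v{\left(1355 \right)}\right) - 527762 = \left(\sqrt{2} \sqrt{1} - 71\right) - 527762 = \left(\sqrt{2} \cdot 1 - 71\right) - 527762 = \left(\sqrt{2} - 71\right) - 527762 = \left(-71 + \sqrt{2}\right) - 527762 = -527833 + \sqrt{2}$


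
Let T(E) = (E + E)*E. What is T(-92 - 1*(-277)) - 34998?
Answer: 33452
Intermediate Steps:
T(E) = 2*E**2 (T(E) = (2*E)*E = 2*E**2)
T(-92 - 1*(-277)) - 34998 = 2*(-92 - 1*(-277))**2 - 34998 = 2*(-92 + 277)**2 - 34998 = 2*185**2 - 34998 = 2*34225 - 34998 = 68450 - 34998 = 33452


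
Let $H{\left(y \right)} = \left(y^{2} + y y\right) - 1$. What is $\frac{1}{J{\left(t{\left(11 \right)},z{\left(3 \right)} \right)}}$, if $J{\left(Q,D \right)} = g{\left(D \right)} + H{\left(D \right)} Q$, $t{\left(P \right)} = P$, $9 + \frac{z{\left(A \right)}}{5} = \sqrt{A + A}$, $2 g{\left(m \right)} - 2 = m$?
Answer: $\frac{38254}{1359000215} + \frac{7918 \sqrt{6}}{1359000215} \approx 4.242 \cdot 10^{-5}$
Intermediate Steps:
$H{\left(y \right)} = -1 + 2 y^{2}$ ($H{\left(y \right)} = \left(y^{2} + y^{2}\right) - 1 = 2 y^{2} - 1 = -1 + 2 y^{2}$)
$g{\left(m \right)} = 1 + \frac{m}{2}$
$z{\left(A \right)} = -45 + 5 \sqrt{2} \sqrt{A}$ ($z{\left(A \right)} = -45 + 5 \sqrt{A + A} = -45 + 5 \sqrt{2 A} = -45 + 5 \sqrt{2} \sqrt{A}$)
$J{\left(Q,D \right)} = 1 + \frac{D}{2} + Q \left(-1 + 2 D^{2}\right)$ ($J{\left(Q,D \right)} = \left(1 + \frac{D}{2}\right) + \left(-1 + 2 D^{2}\right) Q = \left(1 + \frac{D}{2}\right) + Q \left(-1 + 2 D^{2}\right) = 1 + \frac{D}{2} + Q \left(-1 + 2 D^{2}\right)$)
$\frac{1}{J{\left(t{\left(11 \right)},z{\left(3 \right)} \right)}} = \frac{1}{1 + \frac{-45 + 5 \sqrt{2} \sqrt{3}}{2} - 11 + 2 \cdot 11 \left(-45 + 5 \sqrt{2} \sqrt{3}\right)^{2}} = \frac{1}{1 + \frac{-45 + 5 \sqrt{6}}{2} - 11 + 2 \cdot 11 \left(-45 + 5 \sqrt{6}\right)^{2}} = \frac{1}{1 - \left(\frac{45}{2} - \frac{5 \sqrt{6}}{2}\right) - 11 + 22 \left(-45 + 5 \sqrt{6}\right)^{2}} = \frac{1}{- \frac{65}{2} + 22 \left(-45 + 5 \sqrt{6}\right)^{2} + \frac{5 \sqrt{6}}{2}}$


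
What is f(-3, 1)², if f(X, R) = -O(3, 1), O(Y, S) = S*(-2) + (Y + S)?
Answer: 4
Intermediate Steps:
O(Y, S) = Y - S (O(Y, S) = -2*S + (S + Y) = Y - S)
f(X, R) = -2 (f(X, R) = -(3 - 1*1) = -(3 - 1) = -1*2 = -2)
f(-3, 1)² = (-2)² = 4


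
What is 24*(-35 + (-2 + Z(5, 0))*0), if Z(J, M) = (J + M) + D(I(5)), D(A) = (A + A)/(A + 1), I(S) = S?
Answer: -840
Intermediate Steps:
D(A) = 2*A/(1 + A) (D(A) = (2*A)/(1 + A) = 2*A/(1 + A))
Z(J, M) = 5/3 + J + M (Z(J, M) = (J + M) + 2*5/(1 + 5) = (J + M) + 2*5/6 = (J + M) + 2*5*(⅙) = (J + M) + 5/3 = 5/3 + J + M)
24*(-35 + (-2 + Z(5, 0))*0) = 24*(-35 + (-2 + (5/3 + 5 + 0))*0) = 24*(-35 + (-2 + 20/3)*0) = 24*(-35 + (14/3)*0) = 24*(-35 + 0) = 24*(-35) = -840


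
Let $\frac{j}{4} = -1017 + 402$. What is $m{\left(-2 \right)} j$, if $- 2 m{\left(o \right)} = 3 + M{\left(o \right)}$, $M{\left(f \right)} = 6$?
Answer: $11070$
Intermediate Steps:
$m{\left(o \right)} = - \frac{9}{2}$ ($m{\left(o \right)} = - \frac{3 + 6}{2} = \left(- \frac{1}{2}\right) 9 = - \frac{9}{2}$)
$j = -2460$ ($j = 4 \left(-1017 + 402\right) = 4 \left(-615\right) = -2460$)
$m{\left(-2 \right)} j = \left(- \frac{9}{2}\right) \left(-2460\right) = 11070$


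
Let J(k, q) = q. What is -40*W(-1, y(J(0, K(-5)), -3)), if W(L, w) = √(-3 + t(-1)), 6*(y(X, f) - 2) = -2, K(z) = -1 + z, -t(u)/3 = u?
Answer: 0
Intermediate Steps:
t(u) = -3*u
y(X, f) = 5/3 (y(X, f) = 2 + (⅙)*(-2) = 2 - ⅓ = 5/3)
W(L, w) = 0 (W(L, w) = √(-3 - 3*(-1)) = √(-3 + 3) = √0 = 0)
-40*W(-1, y(J(0, K(-5)), -3)) = -40*0 = 0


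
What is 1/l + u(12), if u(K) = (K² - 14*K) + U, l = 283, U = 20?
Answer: -1131/283 ≈ -3.9965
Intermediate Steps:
u(K) = 20 + K² - 14*K (u(K) = (K² - 14*K) + 20 = 20 + K² - 14*K)
1/l + u(12) = 1/283 + (20 + 12² - 14*12) = 1/283 + (20 + 144 - 168) = 1/283 - 4 = -1131/283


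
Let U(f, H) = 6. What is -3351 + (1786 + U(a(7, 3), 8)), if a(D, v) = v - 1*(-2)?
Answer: -1559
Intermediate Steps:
a(D, v) = 2 + v (a(D, v) = v + 2 = 2 + v)
-3351 + (1786 + U(a(7, 3), 8)) = -3351 + (1786 + 6) = -3351 + 1792 = -1559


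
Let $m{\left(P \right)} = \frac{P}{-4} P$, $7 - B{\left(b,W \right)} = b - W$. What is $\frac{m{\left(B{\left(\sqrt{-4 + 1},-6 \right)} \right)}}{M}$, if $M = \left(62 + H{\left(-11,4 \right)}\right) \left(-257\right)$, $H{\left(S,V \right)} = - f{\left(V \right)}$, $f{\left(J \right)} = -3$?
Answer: $\frac{\left(1 - i \sqrt{3}\right)^{2}}{66820} \approx -2.9931 \cdot 10^{-5} - 5.1842 \cdot 10^{-5} i$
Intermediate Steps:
$H{\left(S,V \right)} = 3$ ($H{\left(S,V \right)} = \left(-1\right) \left(-3\right) = 3$)
$B{\left(b,W \right)} = 7 + W - b$ ($B{\left(b,W \right)} = 7 - \left(b - W\right) = 7 + \left(W - b\right) = 7 + W - b$)
$M = -16705$ ($M = \left(62 + 3\right) \left(-257\right) = 65 \left(-257\right) = -16705$)
$m{\left(P \right)} = - \frac{P^{2}}{4}$ ($m{\left(P \right)} = P \left(- \frac{1}{4}\right) P = - \frac{P}{4} P = - \frac{P^{2}}{4}$)
$\frac{m{\left(B{\left(\sqrt{-4 + 1},-6 \right)} \right)}}{M} = \frac{\left(- \frac{1}{4}\right) \left(7 - 6 - \sqrt{-4 + 1}\right)^{2}}{-16705} = - \frac{\left(7 - 6 - \sqrt{-3}\right)^{2}}{4} \left(- \frac{1}{16705}\right) = - \frac{\left(7 - 6 - i \sqrt{3}\right)^{2}}{4} \left(- \frac{1}{16705}\right) = - \frac{\left(1 - i \sqrt{3}\right)^{2}}{4} \left(- \frac{1}{16705}\right) = \frac{\left(1 - i \sqrt{3}\right)^{2}}{66820}$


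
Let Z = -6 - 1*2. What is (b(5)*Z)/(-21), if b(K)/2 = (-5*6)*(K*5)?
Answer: -4000/7 ≈ -571.43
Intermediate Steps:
Z = -8 (Z = -6 - 2 = -8)
b(K) = -300*K (b(K) = 2*((-5*6)*(K*5)) = 2*(-150*K) = -300*K)
(b(5)*Z)/(-21) = (-300*5*(-8))/(-21) = -1500*(-8)*(-1/21) = 12000*(-1/21) = -4000/7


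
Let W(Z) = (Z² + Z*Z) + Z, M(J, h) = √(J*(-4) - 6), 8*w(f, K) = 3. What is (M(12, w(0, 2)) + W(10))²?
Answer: 44046 + 1260*I*√6 ≈ 44046.0 + 3086.4*I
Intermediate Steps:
w(f, K) = 3/8 (w(f, K) = (⅛)*3 = 3/8)
M(J, h) = √(-6 - 4*J) (M(J, h) = √(-4*J - 6) = √(-6 - 4*J))
W(Z) = Z + 2*Z² (W(Z) = (Z² + Z²) + Z = 2*Z² + Z = Z + 2*Z²)
(M(12, w(0, 2)) + W(10))² = (√(-6 - 4*12) + 10*(1 + 2*10))² = (√(-6 - 48) + 10*(1 + 20))² = (√(-54) + 10*21)² = (3*I*√6 + 210)² = (210 + 3*I*√6)²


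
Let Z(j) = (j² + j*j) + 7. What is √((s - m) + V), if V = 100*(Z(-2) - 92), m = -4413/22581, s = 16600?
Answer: 77*√85047573/7527 ≈ 94.341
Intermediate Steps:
m = -1471/7527 (m = -4413*1/22581 = -1471/7527 ≈ -0.19543)
Z(j) = 7 + 2*j² (Z(j) = (j² + j²) + 7 = 2*j² + 7 = 7 + 2*j²)
V = -7700 (V = 100*((7 + 2*(-2)²) - 92) = 100*((7 + 2*4) - 92) = 100*((7 + 8) - 92) = 100*(15 - 92) = 100*(-77) = -7700)
√((s - m) + V) = √((16600 - 1*(-1471/7527)) - 7700) = √((16600 + 1471/7527) - 7700) = √(124949671/7527 - 7700) = √(66991771/7527) = 77*√85047573/7527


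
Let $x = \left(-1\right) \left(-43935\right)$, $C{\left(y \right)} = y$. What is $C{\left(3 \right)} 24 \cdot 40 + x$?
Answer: $46815$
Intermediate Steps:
$x = 43935$
$C{\left(3 \right)} 24 \cdot 40 + x = 3 \cdot 24 \cdot 40 + 43935 = 72 \cdot 40 + 43935 = 2880 + 43935 = 46815$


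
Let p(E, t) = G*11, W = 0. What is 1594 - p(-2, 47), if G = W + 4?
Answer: 1550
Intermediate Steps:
G = 4 (G = 0 + 4 = 4)
p(E, t) = 44 (p(E, t) = 4*11 = 44)
1594 - p(-2, 47) = 1594 - 1*44 = 1594 - 44 = 1550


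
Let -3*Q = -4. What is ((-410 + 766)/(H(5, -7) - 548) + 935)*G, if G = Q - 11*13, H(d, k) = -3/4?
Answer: -174326585/1317 ≈ -1.3237e+5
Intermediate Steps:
Q = 4/3 (Q = -⅓*(-4) = 4/3 ≈ 1.3333)
H(d, k) = -¾ (H(d, k) = -3*¼ = -¾)
G = -425/3 (G = 4/3 - 11*13 = 4/3 - 143 = -425/3 ≈ -141.67)
((-410 + 766)/(H(5, -7) - 548) + 935)*G = ((-410 + 766)/(-¾ - 548) + 935)*(-425/3) = (356/(-2195/4) + 935)*(-425/3) = (356*(-4/2195) + 935)*(-425/3) = (-1424/2195 + 935)*(-425/3) = (2050901/2195)*(-425/3) = -174326585/1317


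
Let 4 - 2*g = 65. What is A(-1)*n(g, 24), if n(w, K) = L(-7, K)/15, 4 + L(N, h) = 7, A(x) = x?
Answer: -⅕ ≈ -0.20000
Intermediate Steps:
g = -61/2 (g = 2 - ½*65 = 2 - 65/2 = -61/2 ≈ -30.500)
L(N, h) = 3 (L(N, h) = -4 + 7 = 3)
n(w, K) = ⅕ (n(w, K) = 3/15 = 3*(1/15) = ⅕)
A(-1)*n(g, 24) = -1*⅕ = -⅕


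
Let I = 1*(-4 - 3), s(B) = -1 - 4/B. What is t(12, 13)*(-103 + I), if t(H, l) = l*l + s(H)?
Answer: -55330/3 ≈ -18443.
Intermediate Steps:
s(B) = -1 - 4/B
t(H, l) = l² + (-4 - H)/H (t(H, l) = l*l + (-4 - H)/H = l² + (-4 - H)/H)
I = -7 (I = 1*(-7) = -7)
t(12, 13)*(-103 + I) = (-1 + 13² - 4/12)*(-103 - 7) = (-1 + 169 - 4*1/12)*(-110) = (-1 + 169 - ⅓)*(-110) = (503/3)*(-110) = -55330/3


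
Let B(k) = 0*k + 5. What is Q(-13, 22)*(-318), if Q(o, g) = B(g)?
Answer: -1590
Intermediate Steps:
B(k) = 5 (B(k) = 0 + 5 = 5)
Q(o, g) = 5
Q(-13, 22)*(-318) = 5*(-318) = -1590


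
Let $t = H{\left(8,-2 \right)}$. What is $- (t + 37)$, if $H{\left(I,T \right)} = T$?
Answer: $-35$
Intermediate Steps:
$t = -2$
$- (t + 37) = - (-2 + 37) = \left(-1\right) 35 = -35$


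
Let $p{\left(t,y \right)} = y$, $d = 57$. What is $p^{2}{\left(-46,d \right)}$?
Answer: $3249$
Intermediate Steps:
$p^{2}{\left(-46,d \right)} = 57^{2} = 3249$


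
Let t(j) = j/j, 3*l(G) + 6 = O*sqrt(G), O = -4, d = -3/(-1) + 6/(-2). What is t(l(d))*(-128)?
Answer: -128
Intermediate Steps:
d = 0 (d = -3*(-1) + 6*(-1/2) = 3 - 3 = 0)
l(G) = -2 - 4*sqrt(G)/3 (l(G) = -2 + (-4*sqrt(G))/3 = -2 - 4*sqrt(G)/3)
t(j) = 1
t(l(d))*(-128) = 1*(-128) = -128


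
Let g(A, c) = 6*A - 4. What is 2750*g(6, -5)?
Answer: 88000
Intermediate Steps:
g(A, c) = -4 + 6*A
2750*g(6, -5) = 2750*(-4 + 6*6) = 2750*(-4 + 36) = 2750*32 = 88000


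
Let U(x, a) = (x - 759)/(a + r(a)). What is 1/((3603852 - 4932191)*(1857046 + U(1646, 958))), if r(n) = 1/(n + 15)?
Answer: -932135/2299379298604500479 ≈ -4.0539e-13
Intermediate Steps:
r(n) = 1/(15 + n)
U(x, a) = (-759 + x)/(a + 1/(15 + a)) (U(x, a) = (x - 759)/(a + 1/(15 + a)) = (-759 + x)/(a + 1/(15 + a)))
1/((3603852 - 4932191)*(1857046 + U(1646, 958))) = 1/((3603852 - 4932191)*(1857046 + (-759 + 1646)*(15 + 958)/(1 + 958*(15 + 958)))) = 1/(-1328339*(1857046 + 887*973/(1 + 958*973))) = 1/(-1328339*(1857046 + 887*973/(1 + 932134))) = 1/(-1328339*(1857046 + 887*973/932135)) = 1/(-1328339*(1857046 + (1/932135)*887*973)) = 1/(-1328339*(1857046 + 863051/932135)) = 1/(-1328339*1731018436261/932135) = 1/(-2299379298604500479/932135) = -932135/2299379298604500479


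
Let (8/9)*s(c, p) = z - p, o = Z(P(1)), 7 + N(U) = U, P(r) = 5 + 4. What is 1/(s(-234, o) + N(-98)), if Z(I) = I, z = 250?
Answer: 8/1329 ≈ 0.0060196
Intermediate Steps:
P(r) = 9
N(U) = -7 + U
o = 9
s(c, p) = 1125/4 - 9*p/8 (s(c, p) = 9*(250 - p)/8 = 1125/4 - 9*p/8)
1/(s(-234, o) + N(-98)) = 1/((1125/4 - 9/8*9) + (-7 - 98)) = 1/((1125/4 - 81/8) - 105) = 1/(2169/8 - 105) = 1/(1329/8) = 8/1329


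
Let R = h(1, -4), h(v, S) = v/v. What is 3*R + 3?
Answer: 6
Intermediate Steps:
h(v, S) = 1
R = 1
3*R + 3 = 3*1 + 3 = 3 + 3 = 6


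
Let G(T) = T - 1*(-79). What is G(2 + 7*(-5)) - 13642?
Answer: -13596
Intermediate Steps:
G(T) = 79 + T (G(T) = T + 79 = 79 + T)
G(2 + 7*(-5)) - 13642 = (79 + (2 + 7*(-5))) - 13642 = (79 + (2 - 35)) - 13642 = (79 - 33) - 13642 = 46 - 13642 = -13596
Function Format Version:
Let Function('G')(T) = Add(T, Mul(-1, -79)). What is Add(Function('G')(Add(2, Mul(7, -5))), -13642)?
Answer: -13596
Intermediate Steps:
Function('G')(T) = Add(79, T) (Function('G')(T) = Add(T, 79) = Add(79, T))
Add(Function('G')(Add(2, Mul(7, -5))), -13642) = Add(Add(79, Add(2, Mul(7, -5))), -13642) = Add(Add(79, Add(2, -35)), -13642) = Add(Add(79, -33), -13642) = Add(46, -13642) = -13596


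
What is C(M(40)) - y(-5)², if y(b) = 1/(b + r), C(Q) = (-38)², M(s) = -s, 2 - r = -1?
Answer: 5775/4 ≈ 1443.8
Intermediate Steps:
r = 3 (r = 2 - 1*(-1) = 2 + 1 = 3)
C(Q) = 1444
y(b) = 1/(3 + b) (y(b) = 1/(b + 3) = 1/(3 + b))
C(M(40)) - y(-5)² = 1444 - (1/(3 - 5))² = 1444 - (1/(-2))² = 1444 - (-½)² = 1444 - 1*¼ = 1444 - ¼ = 5775/4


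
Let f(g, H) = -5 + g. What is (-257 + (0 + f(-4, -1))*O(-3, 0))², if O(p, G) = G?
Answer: 66049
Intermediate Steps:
(-257 + (0 + f(-4, -1))*O(-3, 0))² = (-257 + (0 + (-5 - 4))*0)² = (-257 + (0 - 9)*0)² = (-257 - 9*0)² = (-257 + 0)² = (-257)² = 66049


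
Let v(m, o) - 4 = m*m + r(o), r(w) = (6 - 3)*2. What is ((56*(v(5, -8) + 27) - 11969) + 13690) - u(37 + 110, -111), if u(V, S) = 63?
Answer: 5130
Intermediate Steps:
r(w) = 6 (r(w) = 3*2 = 6)
v(m, o) = 10 + m² (v(m, o) = 4 + (m*m + 6) = 4 + (m² + 6) = 4 + (6 + m²) = 10 + m²)
((56*(v(5, -8) + 27) - 11969) + 13690) - u(37 + 110, -111) = ((56*((10 + 5²) + 27) - 11969) + 13690) - 1*63 = ((56*((10 + 25) + 27) - 11969) + 13690) - 63 = ((56*(35 + 27) - 11969) + 13690) - 63 = ((56*62 - 11969) + 13690) - 63 = ((3472 - 11969) + 13690) - 63 = (-8497 + 13690) - 63 = 5193 - 63 = 5130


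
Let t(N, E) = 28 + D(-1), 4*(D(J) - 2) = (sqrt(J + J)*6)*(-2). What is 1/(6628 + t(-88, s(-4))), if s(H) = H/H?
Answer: 3329/22164491 + 3*I*sqrt(2)/44328982 ≈ 0.0001502 + 9.5708e-8*I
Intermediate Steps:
D(J) = 2 - 3*sqrt(2)*sqrt(J) (D(J) = 2 + ((sqrt(J + J)*6)*(-2))/4 = 2 + ((sqrt(2*J)*6)*(-2))/4 = 2 + (((sqrt(2)*sqrt(J))*6)*(-2))/4 = 2 + ((6*sqrt(2)*sqrt(J))*(-2))/4 = 2 + (-12*sqrt(2)*sqrt(J))/4 = 2 - 3*sqrt(2)*sqrt(J))
s(H) = 1
t(N, E) = 30 - 3*I*sqrt(2) (t(N, E) = 28 + (2 - 3*sqrt(2)*sqrt(-1)) = 28 + (2 - 3*sqrt(2)*I) = 28 + (2 - 3*I*sqrt(2)) = 30 - 3*I*sqrt(2))
1/(6628 + t(-88, s(-4))) = 1/(6628 + (30 - 3*I*sqrt(2))) = 1/(6658 - 3*I*sqrt(2))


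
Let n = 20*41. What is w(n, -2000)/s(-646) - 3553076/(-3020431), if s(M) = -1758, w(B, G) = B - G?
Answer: -378551302/884986283 ≈ -0.42775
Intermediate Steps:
n = 820
w(n, -2000)/s(-646) - 3553076/(-3020431) = (820 - 1*(-2000))/(-1758) - 3553076/(-3020431) = (820 + 2000)*(-1/1758) - 3553076*(-1/3020431) = 2820*(-1/1758) + 3553076/3020431 = -470/293 + 3553076/3020431 = -378551302/884986283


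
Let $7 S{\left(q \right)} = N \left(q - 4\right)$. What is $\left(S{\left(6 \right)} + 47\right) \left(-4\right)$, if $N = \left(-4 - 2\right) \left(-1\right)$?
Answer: $- \frac{1364}{7} \approx -194.86$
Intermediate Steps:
$N = 6$ ($N = \left(-6\right) \left(-1\right) = 6$)
$S{\left(q \right)} = - \frac{24}{7} + \frac{6 q}{7}$ ($S{\left(q \right)} = \frac{6 \left(q - 4\right)}{7} = \frac{6 \left(-4 + q\right)}{7} = \frac{-24 + 6 q}{7} = - \frac{24}{7} + \frac{6 q}{7}$)
$\left(S{\left(6 \right)} + 47\right) \left(-4\right) = \left(\left(- \frac{24}{7} + \frac{6}{7} \cdot 6\right) + 47\right) \left(-4\right) = \left(\left(- \frac{24}{7} + \frac{36}{7}\right) + 47\right) \left(-4\right) = \left(\frac{12}{7} + 47\right) \left(-4\right) = \frac{341}{7} \left(-4\right) = - \frac{1364}{7}$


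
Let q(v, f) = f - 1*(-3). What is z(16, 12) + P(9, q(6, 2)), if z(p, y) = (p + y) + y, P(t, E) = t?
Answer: 49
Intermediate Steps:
q(v, f) = 3 + f (q(v, f) = f + 3 = 3 + f)
z(p, y) = p + 2*y
z(16, 12) + P(9, q(6, 2)) = (16 + 2*12) + 9 = (16 + 24) + 9 = 40 + 9 = 49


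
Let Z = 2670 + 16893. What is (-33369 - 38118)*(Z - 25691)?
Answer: 438072336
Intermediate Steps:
Z = 19563
(-33369 - 38118)*(Z - 25691) = (-33369 - 38118)*(19563 - 25691) = -71487*(-6128) = 438072336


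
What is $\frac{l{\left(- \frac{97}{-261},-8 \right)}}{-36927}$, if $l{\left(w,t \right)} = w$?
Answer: $- \frac{97}{9637947} \approx -1.0064 \cdot 10^{-5}$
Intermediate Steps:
$\frac{l{\left(- \frac{97}{-261},-8 \right)}}{-36927} = \frac{\left(-97\right) \frac{1}{-261}}{-36927} = \left(-97\right) \left(- \frac{1}{261}\right) \left(- \frac{1}{36927}\right) = \frac{97}{261} \left(- \frac{1}{36927}\right) = - \frac{97}{9637947}$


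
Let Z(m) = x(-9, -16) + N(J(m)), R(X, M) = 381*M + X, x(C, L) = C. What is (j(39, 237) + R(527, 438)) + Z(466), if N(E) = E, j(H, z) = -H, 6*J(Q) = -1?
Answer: 1004141/6 ≈ 1.6736e+5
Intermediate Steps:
J(Q) = -⅙ (J(Q) = (⅙)*(-1) = -⅙)
R(X, M) = X + 381*M
Z(m) = -55/6 (Z(m) = -9 - ⅙ = -55/6)
(j(39, 237) + R(527, 438)) + Z(466) = (-1*39 + (527 + 381*438)) - 55/6 = (-39 + (527 + 166878)) - 55/6 = (-39 + 167405) - 55/6 = 167366 - 55/6 = 1004141/6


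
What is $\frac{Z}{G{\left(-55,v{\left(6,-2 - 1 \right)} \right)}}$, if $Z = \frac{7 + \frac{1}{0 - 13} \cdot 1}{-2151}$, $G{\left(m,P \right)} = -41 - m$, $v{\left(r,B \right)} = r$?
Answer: $- \frac{5}{21749} \approx -0.0002299$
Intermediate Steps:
$Z = - \frac{10}{3107}$ ($Z = \left(7 + \frac{1}{-13} \cdot 1\right) \left(- \frac{1}{2151}\right) = \left(7 - \frac{1}{13}\right) \left(- \frac{1}{2151}\right) = \frac{90}{13} \left(- \frac{1}{2151}\right) = - \frac{10}{3107} \approx -0.0032185$)
$\frac{Z}{G{\left(-55,v{\left(6,-2 - 1 \right)} \right)}} = - \frac{10}{3107 \left(-41 - -55\right)} = - \frac{10}{3107 \left(-41 + 55\right)} = - \frac{10}{3107 \cdot 14} = \left(- \frac{10}{3107}\right) \frac{1}{14} = - \frac{5}{21749}$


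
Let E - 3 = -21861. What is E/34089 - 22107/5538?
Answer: -97183903/20976098 ≈ -4.6331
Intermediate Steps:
E = -21858 (E = 3 - 21861 = -21858)
E/34089 - 22107/5538 = -21858/34089 - 22107/5538 = -21858*1/34089 - 22107*1/5538 = -7286/11363 - 7369/1846 = -97183903/20976098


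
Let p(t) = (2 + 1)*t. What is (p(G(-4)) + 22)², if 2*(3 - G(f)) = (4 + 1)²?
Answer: 169/4 ≈ 42.250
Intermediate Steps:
G(f) = -19/2 (G(f) = 3 - (4 + 1)²/2 = 3 - ½*5² = 3 - ½*25 = 3 - 25/2 = -19/2)
p(t) = 3*t
(p(G(-4)) + 22)² = (3*(-19/2) + 22)² = (-57/2 + 22)² = (-13/2)² = 169/4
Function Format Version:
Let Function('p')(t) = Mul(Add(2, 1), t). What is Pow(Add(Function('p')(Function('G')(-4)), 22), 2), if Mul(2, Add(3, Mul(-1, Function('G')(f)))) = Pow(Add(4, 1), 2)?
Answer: Rational(169, 4) ≈ 42.250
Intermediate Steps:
Function('G')(f) = Rational(-19, 2) (Function('G')(f) = Add(3, Mul(Rational(-1, 2), Pow(Add(4, 1), 2))) = Add(3, Mul(Rational(-1, 2), Pow(5, 2))) = Add(3, Mul(Rational(-1, 2), 25)) = Add(3, Rational(-25, 2)) = Rational(-19, 2))
Function('p')(t) = Mul(3, t)
Pow(Add(Function('p')(Function('G')(-4)), 22), 2) = Pow(Add(Mul(3, Rational(-19, 2)), 22), 2) = Pow(Add(Rational(-57, 2), 22), 2) = Pow(Rational(-13, 2), 2) = Rational(169, 4)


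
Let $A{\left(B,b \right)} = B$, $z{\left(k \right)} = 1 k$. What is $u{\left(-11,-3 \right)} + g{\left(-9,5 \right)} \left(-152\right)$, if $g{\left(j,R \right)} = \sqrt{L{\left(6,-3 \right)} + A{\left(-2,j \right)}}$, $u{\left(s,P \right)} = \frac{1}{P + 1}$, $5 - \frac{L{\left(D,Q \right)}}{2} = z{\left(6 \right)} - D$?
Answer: $- \frac{1}{2} - 304 \sqrt{2} \approx -430.42$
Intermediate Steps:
$z{\left(k \right)} = k$
$L{\left(D,Q \right)} = -2 + 2 D$ ($L{\left(D,Q \right)} = 10 - 2 \left(6 - D\right) = 10 + \left(-12 + 2 D\right) = -2 + 2 D$)
$u{\left(s,P \right)} = \frac{1}{1 + P}$
$g{\left(j,R \right)} = 2 \sqrt{2}$ ($g{\left(j,R \right)} = \sqrt{\left(-2 + 2 \cdot 6\right) - 2} = \sqrt{\left(-2 + 12\right) - 2} = \sqrt{10 - 2} = \sqrt{8} = 2 \sqrt{2}$)
$u{\left(-11,-3 \right)} + g{\left(-9,5 \right)} \left(-152\right) = \frac{1}{1 - 3} + 2 \sqrt{2} \left(-152\right) = \frac{1}{-2} - 304 \sqrt{2} = - \frac{1}{2} - 304 \sqrt{2}$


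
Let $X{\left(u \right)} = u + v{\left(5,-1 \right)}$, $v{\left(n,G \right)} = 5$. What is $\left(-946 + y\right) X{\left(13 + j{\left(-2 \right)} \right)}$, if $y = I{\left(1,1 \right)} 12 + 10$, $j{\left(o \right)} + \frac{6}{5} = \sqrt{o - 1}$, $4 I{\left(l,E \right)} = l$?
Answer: $- \frac{78372}{5} - 933 i \sqrt{3} \approx -15674.0 - 1616.0 i$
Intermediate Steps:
$I{\left(l,E \right)} = \frac{l}{4}$
$j{\left(o \right)} = - \frac{6}{5} + \sqrt{-1 + o}$ ($j{\left(o \right)} = - \frac{6}{5} + \sqrt{o - 1} = - \frac{6}{5} + \sqrt{-1 + o}$)
$X{\left(u \right)} = 5 + u$ ($X{\left(u \right)} = u + 5 = 5 + u$)
$y = 13$ ($y = \frac{1}{4} \cdot 1 \cdot 12 + 10 = \frac{1}{4} \cdot 12 + 10 = 3 + 10 = 13$)
$\left(-946 + y\right) X{\left(13 + j{\left(-2 \right)} \right)} = \left(-946 + 13\right) \left(5 + \left(13 - \left(\frac{6}{5} - \sqrt{-1 - 2}\right)\right)\right) = - 933 \left(5 + \left(13 - \left(\frac{6}{5} - \sqrt{-3}\right)\right)\right) = - 933 \left(5 + \left(13 - \left(\frac{6}{5} - i \sqrt{3}\right)\right)\right) = - 933 \left(5 + \left(\frac{59}{5} + i \sqrt{3}\right)\right) = - 933 \left(\frac{84}{5} + i \sqrt{3}\right) = - \frac{78372}{5} - 933 i \sqrt{3}$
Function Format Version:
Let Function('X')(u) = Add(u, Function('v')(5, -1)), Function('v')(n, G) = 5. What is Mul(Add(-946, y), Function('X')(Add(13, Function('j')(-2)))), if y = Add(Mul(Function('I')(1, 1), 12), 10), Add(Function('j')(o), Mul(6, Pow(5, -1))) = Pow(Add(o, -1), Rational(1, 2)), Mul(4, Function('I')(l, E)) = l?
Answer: Add(Rational(-78372, 5), Mul(-933, I, Pow(3, Rational(1, 2)))) ≈ Add(-15674., Mul(-1616.0, I))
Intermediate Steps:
Function('I')(l, E) = Mul(Rational(1, 4), l)
Function('j')(o) = Add(Rational(-6, 5), Pow(Add(-1, o), Rational(1, 2))) (Function('j')(o) = Add(Rational(-6, 5), Pow(Add(o, -1), Rational(1, 2))) = Add(Rational(-6, 5), Pow(Add(-1, o), Rational(1, 2))))
Function('X')(u) = Add(5, u) (Function('X')(u) = Add(u, 5) = Add(5, u))
y = 13 (y = Add(Mul(Mul(Rational(1, 4), 1), 12), 10) = Add(Mul(Rational(1, 4), 12), 10) = Add(3, 10) = 13)
Mul(Add(-946, y), Function('X')(Add(13, Function('j')(-2)))) = Mul(Add(-946, 13), Add(5, Add(13, Add(Rational(-6, 5), Pow(Add(-1, -2), Rational(1, 2)))))) = Mul(-933, Add(5, Add(13, Add(Rational(-6, 5), Pow(-3, Rational(1, 2)))))) = Mul(-933, Add(5, Add(13, Add(Rational(-6, 5), Mul(I, Pow(3, Rational(1, 2))))))) = Mul(-933, Add(5, Add(Rational(59, 5), Mul(I, Pow(3, Rational(1, 2)))))) = Mul(-933, Add(Rational(84, 5), Mul(I, Pow(3, Rational(1, 2))))) = Add(Rational(-78372, 5), Mul(-933, I, Pow(3, Rational(1, 2))))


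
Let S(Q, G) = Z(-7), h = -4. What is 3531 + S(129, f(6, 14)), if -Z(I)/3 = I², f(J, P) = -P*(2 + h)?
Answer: 3384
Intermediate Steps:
f(J, P) = 2*P (f(J, P) = -P*(2 - 4) = -P*(-2) = -(-2)*P = 2*P)
Z(I) = -3*I²
S(Q, G) = -147 (S(Q, G) = -3*(-7)² = -3*49 = -147)
3531 + S(129, f(6, 14)) = 3531 - 147 = 3384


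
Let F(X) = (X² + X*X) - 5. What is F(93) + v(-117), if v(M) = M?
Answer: 17176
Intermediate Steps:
F(X) = -5 + 2*X² (F(X) = (X² + X²) - 5 = 2*X² - 5 = -5 + 2*X²)
F(93) + v(-117) = (-5 + 2*93²) - 117 = (-5 + 2*8649) - 117 = (-5 + 17298) - 117 = 17293 - 117 = 17176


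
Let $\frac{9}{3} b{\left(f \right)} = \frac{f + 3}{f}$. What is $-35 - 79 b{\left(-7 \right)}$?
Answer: $- \frac{1051}{21} \approx -50.048$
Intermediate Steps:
$b{\left(f \right)} = \frac{3 + f}{3 f}$ ($b{\left(f \right)} = \frac{\left(f + 3\right) \frac{1}{f}}{3} = \frac{\left(3 + f\right) \frac{1}{f}}{3} = \frac{\frac{1}{f} \left(3 + f\right)}{3} = \frac{3 + f}{3 f}$)
$-35 - 79 b{\left(-7 \right)} = -35 - 79 \frac{3 - 7}{3 \left(-7\right)} = -35 - 79 \cdot \frac{1}{3} \left(- \frac{1}{7}\right) \left(-4\right) = -35 - \frac{316}{21} = - \frac{1051}{21}$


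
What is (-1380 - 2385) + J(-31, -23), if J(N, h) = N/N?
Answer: -3764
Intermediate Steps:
J(N, h) = 1
(-1380 - 2385) + J(-31, -23) = (-1380 - 2385) + 1 = -3765 + 1 = -3764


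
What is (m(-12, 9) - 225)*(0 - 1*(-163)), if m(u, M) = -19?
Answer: -39772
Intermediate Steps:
(m(-12, 9) - 225)*(0 - 1*(-163)) = (-19 - 225)*(0 - 1*(-163)) = -244*(0 + 163) = -244*163 = -39772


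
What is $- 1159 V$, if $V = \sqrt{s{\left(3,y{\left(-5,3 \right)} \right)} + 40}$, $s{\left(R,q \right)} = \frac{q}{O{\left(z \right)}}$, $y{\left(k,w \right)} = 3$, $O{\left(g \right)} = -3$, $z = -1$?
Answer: $- 1159 \sqrt{39} \approx -7238.0$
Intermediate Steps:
$s{\left(R,q \right)} = - \frac{q}{3}$ ($s{\left(R,q \right)} = \frac{q}{-3} = q \left(- \frac{1}{3}\right) = - \frac{q}{3}$)
$V = \sqrt{39}$ ($V = \sqrt{\left(- \frac{1}{3}\right) 3 + 40} = \sqrt{-1 + 40} = \sqrt{39} \approx 6.245$)
$- 1159 V = - 1159 \sqrt{39}$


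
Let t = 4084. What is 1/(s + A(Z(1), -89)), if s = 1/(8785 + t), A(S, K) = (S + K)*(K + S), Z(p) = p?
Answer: 12869/99657537 ≈ 0.00012913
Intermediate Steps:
A(S, K) = (K + S)² (A(S, K) = (K + S)*(K + S) = (K + S)²)
s = 1/12869 (s = 1/(8785 + 4084) = 1/12869 ≈ 7.7706e-5)
1/(s + A(Z(1), -89)) = 1/(1/12869 + (-89 + 1)²) = 1/(1/12869 + (-88)²) = 1/(1/12869 + 7744) = 1/(99657537/12869) = 12869/99657537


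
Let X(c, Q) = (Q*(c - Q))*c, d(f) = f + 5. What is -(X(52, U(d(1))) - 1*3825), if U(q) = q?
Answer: -10527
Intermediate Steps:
d(f) = 5 + f
X(c, Q) = Q*c*(c - Q)
-(X(52, U(d(1))) - 1*3825) = -((5 + 1)*52*(52 - (5 + 1)) - 1*3825) = -(6*52*(52 - 1*6) - 3825) = -(6*52*(52 - 6) - 3825) = -(6*52*46 - 3825) = -(14352 - 3825) = -1*10527 = -10527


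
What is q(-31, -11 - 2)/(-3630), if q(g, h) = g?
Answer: 31/3630 ≈ 0.0085399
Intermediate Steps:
q(-31, -11 - 2)/(-3630) = -31/(-3630) = -31*(-1/3630) = 31/3630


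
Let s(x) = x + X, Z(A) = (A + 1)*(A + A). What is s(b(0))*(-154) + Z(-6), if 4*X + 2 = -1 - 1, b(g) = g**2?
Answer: 214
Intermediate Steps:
Z(A) = 2*A*(1 + A) (Z(A) = (1 + A)*(2*A) = 2*A*(1 + A))
X = -1 (X = -1/2 + (-1 - 1)/4 = -1/2 + (1/4)*(-2) = -1/2 - 1/2 = -1)
s(x) = -1 + x (s(x) = x - 1 = -1 + x)
s(b(0))*(-154) + Z(-6) = (-1 + 0**2)*(-154) + 2*(-6)*(1 - 6) = (-1 + 0)*(-154) + 2*(-6)*(-5) = -1*(-154) + 60 = 154 + 60 = 214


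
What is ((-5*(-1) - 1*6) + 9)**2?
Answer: 64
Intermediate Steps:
((-5*(-1) - 1*6) + 9)**2 = ((5 - 6) + 9)**2 = (-1 + 9)**2 = 8**2 = 64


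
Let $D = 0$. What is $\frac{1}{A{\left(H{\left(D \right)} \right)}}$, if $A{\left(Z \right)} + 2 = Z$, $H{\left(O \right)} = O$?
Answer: $- \frac{1}{2} \approx -0.5$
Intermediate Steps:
$A{\left(Z \right)} = -2 + Z$
$\frac{1}{A{\left(H{\left(D \right)} \right)}} = \frac{1}{-2 + 0} = \frac{1}{-2} = - \frac{1}{2}$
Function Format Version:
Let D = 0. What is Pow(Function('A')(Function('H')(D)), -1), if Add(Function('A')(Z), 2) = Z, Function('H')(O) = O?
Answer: Rational(-1, 2) ≈ -0.50000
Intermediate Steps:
Function('A')(Z) = Add(-2, Z)
Pow(Function('A')(Function('H')(D)), -1) = Pow(Add(-2, 0), -1) = Pow(-2, -1) = Rational(-1, 2)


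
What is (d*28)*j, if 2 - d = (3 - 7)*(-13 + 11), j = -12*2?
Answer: 4032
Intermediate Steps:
j = -24
d = -6 (d = 2 - (3 - 7)*(-13 + 11) = 2 - (-4)*(-2) = 2 - 1*8 = 2 - 8 = -6)
(d*28)*j = -6*28*(-24) = -168*(-24) = 4032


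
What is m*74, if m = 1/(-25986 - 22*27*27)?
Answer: -37/21012 ≈ -0.0017609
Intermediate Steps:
m = -1/42024 (m = 1/(-25986 - 594*27) = 1/(-25986 - 16038) = 1/(-42024) = -1/42024 ≈ -2.3796e-5)
m*74 = -1/42024*74 = -37/21012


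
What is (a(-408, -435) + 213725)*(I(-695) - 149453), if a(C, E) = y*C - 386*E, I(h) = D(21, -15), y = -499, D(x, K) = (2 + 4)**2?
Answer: -87442862659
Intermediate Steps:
D(x, K) = 36 (D(x, K) = 6**2 = 36)
I(h) = 36
a(C, E) = -499*C - 386*E
(a(-408, -435) + 213725)*(I(-695) - 149453) = ((-499*(-408) - 386*(-435)) + 213725)*(36 - 149453) = ((203592 + 167910) + 213725)*(-149417) = (371502 + 213725)*(-149417) = 585227*(-149417) = -87442862659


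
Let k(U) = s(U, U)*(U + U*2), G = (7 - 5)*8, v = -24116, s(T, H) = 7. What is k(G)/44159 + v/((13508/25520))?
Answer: -617664194368/13556813 ≈ -45561.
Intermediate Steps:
G = 16 (G = 2*8 = 16)
k(U) = 21*U (k(U) = 7*(U + U*2) = 7*(U + 2*U) = 7*(3*U) = 21*U)
k(G)/44159 + v/((13508/25520)) = (21*16)/44159 - 24116/(13508/25520) = 336*(1/44159) - 24116/(13508*(1/25520)) = 336/44159 - 24116/307/580 = 336/44159 - 24116*580/307 = 336/44159 - 13987280/307 = -617664194368/13556813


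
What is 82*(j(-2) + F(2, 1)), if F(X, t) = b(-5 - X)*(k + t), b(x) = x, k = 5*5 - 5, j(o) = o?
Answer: -12218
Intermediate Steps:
k = 20 (k = 25 - 5 = 20)
F(X, t) = (-5 - X)*(20 + t)
82*(j(-2) + F(2, 1)) = 82*(-2 - (5 + 2)*(20 + 1)) = 82*(-2 - 1*7*21) = 82*(-2 - 147) = 82*(-149) = -12218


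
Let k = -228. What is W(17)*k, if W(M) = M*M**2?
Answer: -1120164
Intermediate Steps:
W(M) = M**3
W(17)*k = 17**3*(-228) = 4913*(-228) = -1120164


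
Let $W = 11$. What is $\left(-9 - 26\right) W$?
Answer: $-385$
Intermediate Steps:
$\left(-9 - 26\right) W = \left(-9 - 26\right) 11 = \left(-35\right) 11 = -385$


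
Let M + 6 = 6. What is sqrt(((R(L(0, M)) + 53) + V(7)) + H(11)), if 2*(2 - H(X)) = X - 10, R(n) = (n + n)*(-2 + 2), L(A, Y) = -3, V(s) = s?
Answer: sqrt(246)/2 ≈ 7.8422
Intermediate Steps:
M = 0 (M = -6 + 6 = 0)
R(n) = 0 (R(n) = (2*n)*0 = 0)
H(X) = 7 - X/2 (H(X) = 2 - (X - 10)/2 = 2 - (-10 + X)/2 = 2 + (5 - X/2) = 7 - X/2)
sqrt(((R(L(0, M)) + 53) + V(7)) + H(11)) = sqrt(((0 + 53) + 7) + (7 - 1/2*11)) = sqrt((53 + 7) + (7 - 11/2)) = sqrt(60 + 3/2) = sqrt(123/2) = sqrt(246)/2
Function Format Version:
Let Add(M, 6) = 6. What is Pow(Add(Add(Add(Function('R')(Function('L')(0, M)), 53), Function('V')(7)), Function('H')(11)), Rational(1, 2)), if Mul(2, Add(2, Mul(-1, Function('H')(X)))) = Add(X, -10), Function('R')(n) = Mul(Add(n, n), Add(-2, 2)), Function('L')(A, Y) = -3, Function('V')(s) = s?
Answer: Mul(Rational(1, 2), Pow(246, Rational(1, 2))) ≈ 7.8422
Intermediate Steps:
M = 0 (M = Add(-6, 6) = 0)
Function('R')(n) = 0 (Function('R')(n) = Mul(Mul(2, n), 0) = 0)
Function('H')(X) = Add(7, Mul(Rational(-1, 2), X)) (Function('H')(X) = Add(2, Mul(Rational(-1, 2), Add(X, -10))) = Add(2, Mul(Rational(-1, 2), Add(-10, X))) = Add(2, Add(5, Mul(Rational(-1, 2), X))) = Add(7, Mul(Rational(-1, 2), X)))
Pow(Add(Add(Add(Function('R')(Function('L')(0, M)), 53), Function('V')(7)), Function('H')(11)), Rational(1, 2)) = Pow(Add(Add(Add(0, 53), 7), Add(7, Mul(Rational(-1, 2), 11))), Rational(1, 2)) = Pow(Add(Add(53, 7), Add(7, Rational(-11, 2))), Rational(1, 2)) = Pow(Add(60, Rational(3, 2)), Rational(1, 2)) = Pow(Rational(123, 2), Rational(1, 2)) = Mul(Rational(1, 2), Pow(246, Rational(1, 2)))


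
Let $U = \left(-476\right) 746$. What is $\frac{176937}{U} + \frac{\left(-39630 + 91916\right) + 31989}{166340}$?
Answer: $\frac{24700741}{2953333432} \approx 0.0083637$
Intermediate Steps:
$U = -355096$
$\frac{176937}{U} + \frac{\left(-39630 + 91916\right) + 31989}{166340} = \frac{176937}{-355096} + \frac{\left(-39630 + 91916\right) + 31989}{166340} = 176937 \left(- \frac{1}{355096}\right) + \left(52286 + 31989\right) \frac{1}{166340} = - \frac{176937}{355096} + 84275 \cdot \frac{1}{166340} = - \frac{176937}{355096} + \frac{16855}{33268} = \frac{24700741}{2953333432}$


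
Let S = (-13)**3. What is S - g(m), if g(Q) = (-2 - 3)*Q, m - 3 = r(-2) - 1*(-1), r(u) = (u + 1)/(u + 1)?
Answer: -2172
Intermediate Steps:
r(u) = 1 (r(u) = (1 + u)/(1 + u) = 1)
m = 5 (m = 3 + (1 - 1*(-1)) = 3 + (1 + 1) = 3 + 2 = 5)
S = -2197
g(Q) = -5*Q
S - g(m) = -2197 - (-5)*5 = -2197 - 1*(-25) = -2197 + 25 = -2172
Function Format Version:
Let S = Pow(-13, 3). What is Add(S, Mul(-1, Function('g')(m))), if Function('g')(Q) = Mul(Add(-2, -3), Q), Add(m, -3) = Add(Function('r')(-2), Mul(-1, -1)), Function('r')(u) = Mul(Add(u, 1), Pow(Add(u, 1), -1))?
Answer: -2172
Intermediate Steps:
Function('r')(u) = 1 (Function('r')(u) = Mul(Add(1, u), Pow(Add(1, u), -1)) = 1)
m = 5 (m = Add(3, Add(1, Mul(-1, -1))) = Add(3, Add(1, 1)) = Add(3, 2) = 5)
S = -2197
Function('g')(Q) = Mul(-5, Q)
Add(S, Mul(-1, Function('g')(m))) = Add(-2197, Mul(-1, Mul(-5, 5))) = Add(-2197, Mul(-1, -25)) = Add(-2197, 25) = -2172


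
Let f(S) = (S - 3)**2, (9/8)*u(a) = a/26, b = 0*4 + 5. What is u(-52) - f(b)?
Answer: -52/9 ≈ -5.7778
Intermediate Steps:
b = 5 (b = 0 + 5 = 5)
u(a) = 4*a/117 (u(a) = 8*(a/26)/9 = 4*a/117)
f(S) = (-3 + S)**2
u(-52) - f(b) = (4/117)*(-52) - (-3 + 5)**2 = -16/9 - 1*2**2 = -16/9 - 1*4 = -16/9 - 4 = -52/9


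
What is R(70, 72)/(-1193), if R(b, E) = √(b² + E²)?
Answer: -2*√2521/1193 ≈ -0.084174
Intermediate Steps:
R(b, E) = √(E² + b²)
R(70, 72)/(-1193) = √(72² + 70²)/(-1193) = √(5184 + 4900)*(-1/1193) = √10084*(-1/1193) = (2*√2521)*(-1/1193) = -2*√2521/1193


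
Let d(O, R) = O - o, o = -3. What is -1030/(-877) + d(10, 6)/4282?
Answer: 4421861/3755314 ≈ 1.1775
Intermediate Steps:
d(O, R) = 3 + O (d(O, R) = O - 1*(-3) = O + 3 = 3 + O)
-1030/(-877) + d(10, 6)/4282 = -1030/(-877) + (3 + 10)/4282 = -1030*(-1/877) + 13*(1/4282) = 1030/877 + 13/4282 = 4421861/3755314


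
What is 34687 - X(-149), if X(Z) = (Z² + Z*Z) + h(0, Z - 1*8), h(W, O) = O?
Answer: -9558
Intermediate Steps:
X(Z) = -8 + Z + 2*Z² (X(Z) = (Z² + Z*Z) + (Z - 1*8) = (Z² + Z²) + (Z - 8) = 2*Z² + (-8 + Z) = -8 + Z + 2*Z²)
34687 - X(-149) = 34687 - (-8 - 149 + 2*(-149)²) = 34687 - (-8 - 149 + 2*22201) = 34687 - (-8 - 149 + 44402) = 34687 - 1*44245 = 34687 - 44245 = -9558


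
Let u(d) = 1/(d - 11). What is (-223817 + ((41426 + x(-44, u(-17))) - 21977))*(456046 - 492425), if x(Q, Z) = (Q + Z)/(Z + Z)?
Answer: 14824551637/2 ≈ 7.4123e+9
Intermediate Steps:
u(d) = 1/(-11 + d)
x(Q, Z) = (Q + Z)/(2*Z) (x(Q, Z) = (Q + Z)/((2*Z)) = (Q + Z)*(1/(2*Z)) = (Q + Z)/(2*Z))
(-223817 + ((41426 + x(-44, u(-17))) - 21977))*(456046 - 492425) = (-223817 + ((41426 + (-44 + 1/(-11 - 17))/(2*(1/(-11 - 17)))) - 21977))*(456046 - 492425) = (-223817 + ((41426 + (-44 + 1/(-28))/(2*(1/(-28)))) - 21977))*(-36379) = (-223817 + ((41426 + (-44 - 1/28)/(2*(-1/28))) - 21977))*(-36379) = (-223817 + ((41426 + (½)*(-28)*(-1233/28)) - 21977))*(-36379) = (-223817 + ((41426 + 1233/2) - 21977))*(-36379) = (-223817 + (84085/2 - 21977))*(-36379) = (-223817 + 40131/2)*(-36379) = -407503/2*(-36379) = 14824551637/2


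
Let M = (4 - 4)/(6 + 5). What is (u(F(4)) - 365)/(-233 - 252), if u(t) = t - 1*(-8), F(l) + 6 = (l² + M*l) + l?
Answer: 343/485 ≈ 0.70722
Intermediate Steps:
M = 0 (M = 0/11 = 0*(1/11) = 0)
F(l) = -6 + l + l² (F(l) = -6 + ((l² + 0*l) + l) = -6 + ((l² + 0) + l) = -6 + (l² + l) = -6 + (l + l²) = -6 + l + l²)
u(t) = 8 + t (u(t) = t + 8 = 8 + t)
(u(F(4)) - 365)/(-233 - 252) = ((8 + (-6 + 4 + 4²)) - 365)/(-233 - 252) = ((8 + (-6 + 4 + 16)) - 365)/(-485) = ((8 + 14) - 365)*(-1/485) = (22 - 365)*(-1/485) = -343*(-1/485) = 343/485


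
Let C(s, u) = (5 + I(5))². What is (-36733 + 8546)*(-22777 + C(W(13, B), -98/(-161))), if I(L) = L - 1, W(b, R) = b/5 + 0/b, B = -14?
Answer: 639732152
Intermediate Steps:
W(b, R) = b/5 (W(b, R) = b*(⅕) + 0 = b/5 + 0 = b/5)
I(L) = -1 + L
C(s, u) = 81 (C(s, u) = (5 + (-1 + 5))² = (5 + 4)² = 9² = 81)
(-36733 + 8546)*(-22777 + C(W(13, B), -98/(-161))) = (-36733 + 8546)*(-22777 + 81) = -28187*(-22696) = 639732152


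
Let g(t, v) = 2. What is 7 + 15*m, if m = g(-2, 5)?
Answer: 37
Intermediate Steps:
m = 2
7 + 15*m = 7 + 15*2 = 7 + 30 = 37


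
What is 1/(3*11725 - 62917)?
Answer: -1/27742 ≈ -3.6046e-5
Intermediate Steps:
1/(3*11725 - 62917) = 1/(35175 - 62917) = 1/(-27742) = -1/27742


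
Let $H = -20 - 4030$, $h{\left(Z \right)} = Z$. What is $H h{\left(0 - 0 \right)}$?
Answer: $0$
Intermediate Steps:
$H = -4050$
$H h{\left(0 - 0 \right)} = - 4050 \left(0 - 0\right) = - 4050 \left(0 + 0\right) = \left(-4050\right) 0 = 0$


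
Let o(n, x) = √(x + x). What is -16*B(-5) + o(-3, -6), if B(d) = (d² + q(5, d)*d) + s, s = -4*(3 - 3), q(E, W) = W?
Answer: -800 + 2*I*√3 ≈ -800.0 + 3.4641*I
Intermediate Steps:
o(n, x) = √2*√x (o(n, x) = √(2*x) = √2*√x)
s = 0 (s = -4*0 = 0)
B(d) = 2*d² (B(d) = (d² + d*d) + 0 = (d² + d²) + 0 = 2*d² + 0 = 2*d²)
-16*B(-5) + o(-3, -6) = -32*(-5)² + √2*√(-6) = -32*25 + √2*(I*√6) = -16*50 + 2*I*√3 = -800 + 2*I*√3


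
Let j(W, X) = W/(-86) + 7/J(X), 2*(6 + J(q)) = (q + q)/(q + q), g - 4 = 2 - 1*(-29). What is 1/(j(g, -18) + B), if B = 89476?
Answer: 946/84642707 ≈ 1.1176e-5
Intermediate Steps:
g = 35 (g = 4 + (2 - 1*(-29)) = 4 + (2 + 29) = 4 + 31 = 35)
J(q) = -11/2 (J(q) = -6 + ((q + q)/(q + q))/2 = -6 + ((2*q)/((2*q)))/2 = -6 + ((2*q)*(1/(2*q)))/2 = -6 + (1/2)*1 = -6 + 1/2 = -11/2)
j(W, X) = -14/11 - W/86 (j(W, X) = W/(-86) + 7/(-11/2) = W*(-1/86) + 7*(-2/11) = -W/86 - 14/11 = -14/11 - W/86)
1/(j(g, -18) + B) = 1/((-14/11 - 1/86*35) + 89476) = 1/((-14/11 - 35/86) + 89476) = 1/(-1589/946 + 89476) = 1/(84642707/946) = 946/84642707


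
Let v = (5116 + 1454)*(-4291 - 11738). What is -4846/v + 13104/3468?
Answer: 57500249627/15217371585 ≈ 3.7786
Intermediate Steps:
v = -105310530 (v = 6570*(-16029) = -105310530)
-4846/v + 13104/3468 = -4846/(-105310530) + 13104/3468 = -4846*(-1/105310530) + 13104*(1/3468) = 2423/52655265 + 1092/289 = 57500249627/15217371585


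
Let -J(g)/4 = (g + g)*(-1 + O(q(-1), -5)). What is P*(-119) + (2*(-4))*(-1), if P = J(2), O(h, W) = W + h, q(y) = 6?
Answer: 8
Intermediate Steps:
J(g) = 0 (J(g) = -4*(g + g)*(-1 + (-5 + 6)) = -4*2*g*(-1 + 1) = -4*2*g*0 = -4*0 = 0)
P = 0
P*(-119) + (2*(-4))*(-1) = 0*(-119) + (2*(-4))*(-1) = 0 - 8*(-1) = 0 + 8 = 8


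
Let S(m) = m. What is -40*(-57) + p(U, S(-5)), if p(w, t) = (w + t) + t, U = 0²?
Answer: 2270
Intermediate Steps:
U = 0
p(w, t) = w + 2*t (p(w, t) = (t + w) + t = w + 2*t)
-40*(-57) + p(U, S(-5)) = -40*(-57) + (0 + 2*(-5)) = 2280 + (0 - 10) = 2280 - 10 = 2270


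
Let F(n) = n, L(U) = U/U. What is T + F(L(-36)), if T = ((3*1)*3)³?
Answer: 730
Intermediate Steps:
L(U) = 1
T = 729 (T = (3*3)³ = 9³ = 729)
T + F(L(-36)) = 729 + 1 = 730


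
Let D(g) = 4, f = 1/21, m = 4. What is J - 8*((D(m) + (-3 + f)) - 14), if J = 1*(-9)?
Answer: 1987/21 ≈ 94.619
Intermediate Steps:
f = 1/21 ≈ 0.047619
J = -9
J - 8*((D(m) + (-3 + f)) - 14) = -9 - 8*((4 + (-3 + 1/21)) - 14) = -9 - 8*((4 - 62/21) - 14) = -9 - 8*(22/21 - 14) = -9 - 8*(-272/21) = -9 + 2176/21 = 1987/21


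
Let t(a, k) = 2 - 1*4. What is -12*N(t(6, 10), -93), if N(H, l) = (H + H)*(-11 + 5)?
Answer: -288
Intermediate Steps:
t(a, k) = -2 (t(a, k) = 2 - 4 = -2)
N(H, l) = -12*H (N(H, l) = (2*H)*(-6) = -12*H)
-12*N(t(6, 10), -93) = -(-144)*(-2) = -12*24 = -288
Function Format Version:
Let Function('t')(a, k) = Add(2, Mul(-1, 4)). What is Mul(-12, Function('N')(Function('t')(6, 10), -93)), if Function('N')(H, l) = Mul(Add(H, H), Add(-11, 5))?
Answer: -288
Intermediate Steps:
Function('t')(a, k) = -2 (Function('t')(a, k) = Add(2, -4) = -2)
Function('N')(H, l) = Mul(-12, H) (Function('N')(H, l) = Mul(Mul(2, H), -6) = Mul(-12, H))
Mul(-12, Function('N')(Function('t')(6, 10), -93)) = Mul(-12, Mul(-12, -2)) = Mul(-12, 24) = -288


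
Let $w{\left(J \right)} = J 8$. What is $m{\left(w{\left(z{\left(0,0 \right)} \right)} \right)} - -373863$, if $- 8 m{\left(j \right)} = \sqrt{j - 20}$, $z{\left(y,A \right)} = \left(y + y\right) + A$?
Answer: $373863 - \frac{i \sqrt{5}}{4} \approx 3.7386 \cdot 10^{5} - 0.55902 i$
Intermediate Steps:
$z{\left(y,A \right)} = A + 2 y$ ($z{\left(y,A \right)} = 2 y + A = A + 2 y$)
$w{\left(J \right)} = 8 J$
$m{\left(j \right)} = - \frac{\sqrt{-20 + j}}{8}$ ($m{\left(j \right)} = - \frac{\sqrt{j - 20}}{8} = - \frac{\sqrt{-20 + j}}{8}$)
$m{\left(w{\left(z{\left(0,0 \right)} \right)} \right)} - -373863 = - \frac{\sqrt{-20 + 8 \left(0 + 2 \cdot 0\right)}}{8} - -373863 = - \frac{\sqrt{-20 + 8 \left(0 + 0\right)}}{8} + 373863 = - \frac{\sqrt{-20 + 8 \cdot 0}}{8} + 373863 = - \frac{\sqrt{-20 + 0}}{8} + 373863 = - \frac{\sqrt{-20}}{8} + 373863 = - \frac{2 i \sqrt{5}}{8} + 373863 = - \frac{i \sqrt{5}}{4} + 373863 = 373863 - \frac{i \sqrt{5}}{4}$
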